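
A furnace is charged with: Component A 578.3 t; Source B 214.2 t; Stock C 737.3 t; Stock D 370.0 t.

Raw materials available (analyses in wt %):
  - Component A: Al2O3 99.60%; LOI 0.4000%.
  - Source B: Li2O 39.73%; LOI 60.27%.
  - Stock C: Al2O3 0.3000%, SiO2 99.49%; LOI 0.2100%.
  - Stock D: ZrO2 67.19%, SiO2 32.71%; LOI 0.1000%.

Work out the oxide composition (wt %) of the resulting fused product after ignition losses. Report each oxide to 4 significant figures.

Intermediates are shown rounded off to 4 significant figures between the steps; all internal work maintains full precision at all times — every reported number undergoes a single rounding. The derived quantities are carried at full precision (totals, yield, glass mass, the four compositions, LOI) starting from the weights at 1766 t of glass, as quoted within either problem or answer.
Delivered oxide masses:
  Li2O: 214.2·0.3973 = 85.10 t
  Al2O3: 578.3·0.9960 + 737.3·0.003000 = 578.2 t
  ZrO2: 370.0·0.6719 = 248.6 t
  SiO2: 737.3·0.9949 + 370.0·0.3271 = 854.6 t
LOI: 578.3·0.004000 + 214.2·0.6027 + 737.3·0.002100 + 370.0·0.001000 = 133.3 t
Resulting glass, batch − LOI: 1900 − 133.3 = 1766 t (= Σ oxide masses)
oxide / glass × 100 gives the wt %

Glass mass = 1766 t (batch 1900 − LOI 133.3).
Composition: Li2O 4.818%, Al2O3 32.73%, ZrO2 14.07%, SiO2 48.38%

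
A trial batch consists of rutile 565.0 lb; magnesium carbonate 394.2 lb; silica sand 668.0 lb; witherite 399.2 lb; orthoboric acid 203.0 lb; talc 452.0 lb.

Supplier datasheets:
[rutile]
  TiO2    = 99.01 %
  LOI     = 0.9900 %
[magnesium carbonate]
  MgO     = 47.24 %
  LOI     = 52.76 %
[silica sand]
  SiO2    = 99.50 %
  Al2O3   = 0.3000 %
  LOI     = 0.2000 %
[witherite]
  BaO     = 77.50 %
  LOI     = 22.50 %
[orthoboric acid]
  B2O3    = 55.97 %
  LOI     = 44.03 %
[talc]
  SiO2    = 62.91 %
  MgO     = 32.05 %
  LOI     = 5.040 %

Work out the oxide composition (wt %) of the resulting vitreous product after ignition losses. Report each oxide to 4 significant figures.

Working values appear rounded to four significant figures. Each numeric step holds full float precision from first step to last — a single rounding produces every reported result; derived quantities are carried using the weight values at 2265 lb of glass at full float precision (totals, net glass mass, ignition loss, yield, the six compositions), exactly as shown in the problem or answer text.
Oxide-by-oxide delivered mass:
  B2O3: 203.0·0.5597 = 113.6 lb
  BaO: 399.2·0.7750 = 309.4 lb
  SiO2: 668.0·0.9950 + 452.0·0.6291 = 949.0 lb
  Al2O3: 668.0·0.003000 = 2.004 lb
  TiO2: 565.0·0.9901 = 559.4 lb
  MgO: 394.2·0.4724 + 452.0·0.3205 = 331.1 lb
LOI: 565.0·0.009900 + 394.2·0.5276 + 668.0·0.002000 + 399.2·0.2250 + 203.0·0.4403 + 452.0·0.05040 = 416.9 lb
The glass mass, total less LOI, = 2681 − 416.9 = 2265 lb (the oxide masses sum to this)
oxide / glass × 100 gives the wt %

Glass mass = 2265 lb (batch 2681 − LOI 416.9).
Composition: B2O3 5.017%, BaO 13.66%, SiO2 41.91%, Al2O3 0.08850%, TiO2 24.70%, MgO 14.62%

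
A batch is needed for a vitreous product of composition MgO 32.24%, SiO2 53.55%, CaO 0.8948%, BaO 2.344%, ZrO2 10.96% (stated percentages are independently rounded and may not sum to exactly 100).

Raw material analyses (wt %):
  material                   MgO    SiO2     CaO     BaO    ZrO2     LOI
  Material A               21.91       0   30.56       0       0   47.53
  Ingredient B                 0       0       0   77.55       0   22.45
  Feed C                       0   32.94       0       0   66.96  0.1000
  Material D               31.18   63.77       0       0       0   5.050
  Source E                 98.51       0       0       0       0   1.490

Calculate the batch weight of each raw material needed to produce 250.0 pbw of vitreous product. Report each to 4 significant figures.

Batch per 250.0 pbw vitreous product:
  Material A: 7.320 pbw
  Ingredient B: 7.556 pbw
  Feed C: 40.92 pbw
  Material D: 188.8 pbw
  Source E: 20.43 pbw
Total batch = 265.0 pbw; LOI loss = 15.06 pbw; yield = 94.32%

The working math maintains exact precision from start to finish; intermediates are shown rounded to four significant digits across the worked steps. Every reported result takes a single rounding. All derived quantities are carried in full float precision (the yield, glass mass, the totals, LOI, five oxide percentages) from the weighed amounts on 250.0 pbw of glass as they appear in problem or answer.
The oxide mass targets at 250.0 pbw vitreous product:
  MgO: 32.24% × 250.0 = 80.60 pbw
  SiO2: 53.55% × 250.0 = 133.9 pbw
  CaO: 0.8948% × 250.0 = 2.237 pbw
  BaO: 2.344% × 250.0 = 5.860 pbw
  ZrO2: 10.96% × 250.0 = 27.40 pbw
Mass-balance tally per oxide given the weights on record, versus the basis set out (sum by sum, the targets are met up to rounding of the answer):
  MgO: 7.320·0.2191 + 188.8·0.3118 + 20.43·0.9851 = 80.60 pbw (target 80.60 pbw)
  SiO2: 40.92·0.3294 + 188.8·0.6377 = 133.9 pbw (target 133.9 pbw)
  CaO: 7.320·0.3056 = 2.237 pbw (target 2.237 pbw)
  BaO: 7.556·0.7755 = 5.860 pbw (target 5.860 pbw)
  ZrO2: 40.92·0.6696 = 27.40 pbw (target 27.40 pbw)
Glass-mass closure: batch Σ − ignition loss = 250.0 pbw (per-oxide target masses sum to 250.0 pbw; with the basis standing at 250.0 pbw — rounding explains the deltas).
Whole-batch sum: Σ batch = 265.0 pbw; Σ batch·LOI gives LOI loss = 15.06 pbw; yield: glass divided by total = 94.32%.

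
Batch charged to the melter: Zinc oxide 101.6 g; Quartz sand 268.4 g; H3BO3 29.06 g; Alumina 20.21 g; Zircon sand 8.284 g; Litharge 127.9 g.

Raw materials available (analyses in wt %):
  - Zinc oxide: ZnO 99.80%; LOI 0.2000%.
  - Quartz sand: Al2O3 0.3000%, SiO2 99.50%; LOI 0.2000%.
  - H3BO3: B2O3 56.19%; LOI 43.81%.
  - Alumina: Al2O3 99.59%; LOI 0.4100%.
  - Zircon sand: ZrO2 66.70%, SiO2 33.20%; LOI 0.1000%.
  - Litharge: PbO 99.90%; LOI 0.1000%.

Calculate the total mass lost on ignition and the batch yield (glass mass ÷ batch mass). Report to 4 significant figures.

Values along the way are displayed (rounded to 4 significant figures) between the steps — the working math carries full precision all the way through; exactly one rounding lands on every reported figure — derived quantities (totals, the yield, glass mass, ignition loss, the six compositions) are re-derived from the weighed amounts at 541.8 g of glass at full float precision, precisely as stated by either problem or answer.
Ignition loss by material:
  Zinc oxide: 101.6 × 0.002000 = 0.2032 g
  Quartz sand: 268.4 × 0.002000 = 0.5368 g
  H3BO3: 29.06 × 0.4381 = 12.73 g
  Alumina: 20.21 × 0.004100 = 0.08286 g
  Zircon sand: 8.284 × 0.001000 = 0.008284 g
  Litharge: 127.9 × 0.001000 = 0.1279 g
Total LOI = 13.69 g
Glass = batch − LOI = 555.5 − 13.69 = 541.8 g

LOI loss = 13.69 g; glass = 541.8 g; yield = 97.54%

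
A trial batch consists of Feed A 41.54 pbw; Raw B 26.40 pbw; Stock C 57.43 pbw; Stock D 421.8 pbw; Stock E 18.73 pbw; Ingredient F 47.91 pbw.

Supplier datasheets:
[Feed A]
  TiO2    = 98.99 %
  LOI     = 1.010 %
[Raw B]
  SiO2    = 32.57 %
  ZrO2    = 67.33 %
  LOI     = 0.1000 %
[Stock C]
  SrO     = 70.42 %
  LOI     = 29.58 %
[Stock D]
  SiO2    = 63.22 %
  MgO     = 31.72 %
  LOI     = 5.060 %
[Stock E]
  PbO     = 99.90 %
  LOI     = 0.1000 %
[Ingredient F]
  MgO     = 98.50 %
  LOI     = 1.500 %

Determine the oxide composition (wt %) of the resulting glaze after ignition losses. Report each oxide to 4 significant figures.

Glass mass = 574.3 pbw (batch 613.8 − LOI 39.51).
Composition: SiO2 47.93%, TiO2 7.160%, MgO 31.51%, SrO 7.042%, PbO 3.258%, ZrO2 3.095%

Working values appear rounded to four significant figures as written. Each numeric step carries exact precision at each step; every reported result carries a single rounding — the derived quantities are re-derived from the weighed amounts on 574.3 pbw of glass at full precision (the totals, net glass mass, the yield, ignition loss, the six compositions) exactly as shown in the question or the answer.
Oxide-by-oxide delivered mass:
  SiO2: 26.40·0.3257 + 421.8·0.6322 = 275.3 pbw
  TiO2: 41.54·0.9899 = 41.12 pbw
  MgO: 421.8·0.3172 + 47.91·0.9850 = 181.0 pbw
  SrO: 57.43·0.7042 = 40.44 pbw
  PbO: 18.73·0.9990 = 18.71 pbw
  ZrO2: 26.40·0.6733 = 17.78 pbw
LOI: 41.54·0.01010 + 26.40·0.001000 + 57.43·0.2958 + 421.8·0.05060 + 18.73·0.001000 + 47.91·0.01500 = 39.51 pbw
batch − LOI leaves glass = 613.8 − 39.51 = 574.3 pbw (matching Σ of the oxides)
each wt % is 100 × oxide ÷ glass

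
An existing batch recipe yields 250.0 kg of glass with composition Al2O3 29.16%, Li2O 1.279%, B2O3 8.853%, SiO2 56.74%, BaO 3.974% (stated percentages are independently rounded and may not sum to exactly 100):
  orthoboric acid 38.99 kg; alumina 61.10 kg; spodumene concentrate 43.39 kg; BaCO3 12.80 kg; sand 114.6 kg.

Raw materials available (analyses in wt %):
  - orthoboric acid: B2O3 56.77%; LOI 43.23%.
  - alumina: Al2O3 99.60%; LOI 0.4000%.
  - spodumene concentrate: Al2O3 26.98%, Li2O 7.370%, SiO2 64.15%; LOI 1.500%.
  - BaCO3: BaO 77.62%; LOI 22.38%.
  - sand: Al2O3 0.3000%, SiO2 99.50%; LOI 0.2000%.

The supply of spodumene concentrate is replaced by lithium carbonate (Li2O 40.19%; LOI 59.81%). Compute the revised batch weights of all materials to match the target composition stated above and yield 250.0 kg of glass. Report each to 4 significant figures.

Revised batch per 250.0 kg glass:
  orthoboric acid: 38.99 kg
  alumina: 72.76 kg
  lithium carbonate: 7.956 kg
  BaCO3: 12.80 kg
  sand: 142.6 kg
Total batch = 275.1 kg; LOI loss = 25.05 kg

All internal work holds full precision end to end; the intermediate values appear, with 4-significant-digit rounding, in the working. A single rounding finalizes each reported value — all derived quantities are recomputed at exact precision (the yield, the five compositions, glass mass, the totals, LOI) starting from the weights for 250.0 kg of glass exactly as printed in question or answer.
Target masses of each oxide per 250.0 kg glass:
  Al2O3: 29.16% × 250.0 = 72.90 kg
  Li2O: 1.279% × 250.0 = 3.198 kg
  B2O3: 8.853% × 250.0 = 22.13 kg
  SiO2: 56.74% × 250.0 = 141.8 kg
  BaO: 3.974% × 250.0 = 9.935 kg
Per-oxide balance check applying the batch weights above, at the basis given (sum by sum, the targets are met given rounding of the digits):
  Al2O3: 72.76·0.9960 + 142.6·0.003000 = 72.90 kg (target 72.90 kg)
  Li2O: 7.956·0.4019 = 3.198 kg (target 3.198 kg)
  B2O3: 38.99·0.5677 = 22.13 kg (target 22.13 kg)
  SiO2: 142.6·0.9950 = 141.9 kg (target 141.8 kg)
  BaO: 12.80·0.7762 = 9.935 kg (target 9.935 kg)
Glass-mass closure: net batch after ignition = 250.1 kg (oxide target masses add up to 250.0 kg; versus the stated basis of 250.0 kg — rounding explains the deltas).
Total batch = Σ batch = 275.1 kg; Σ batch·LOI gives LOI loss = 25.05 kg; yield: glass divided by total = 90.89%.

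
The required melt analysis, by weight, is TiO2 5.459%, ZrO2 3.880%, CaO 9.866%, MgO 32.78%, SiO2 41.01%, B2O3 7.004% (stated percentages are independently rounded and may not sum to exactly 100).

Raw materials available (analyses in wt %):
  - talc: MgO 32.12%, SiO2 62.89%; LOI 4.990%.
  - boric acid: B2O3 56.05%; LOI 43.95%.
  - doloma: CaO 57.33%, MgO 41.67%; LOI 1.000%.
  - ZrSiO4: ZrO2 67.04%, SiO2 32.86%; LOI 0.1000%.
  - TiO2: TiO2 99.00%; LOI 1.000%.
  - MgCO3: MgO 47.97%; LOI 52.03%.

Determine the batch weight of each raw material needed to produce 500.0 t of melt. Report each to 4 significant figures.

Working values are shown, with 4-significant-digit rounding, between the steps — full float precision is held through the solve — a single rounding completes every reported value — derived quantities (glass mass, totals, six oxide percentages, LOI, yield) are carried at exact precision starting from the weights on 500.0 t of glass as set out in the problem or answer text.
Target oxide masses per 500.0 t melt:
  TiO2: 5.459% × 500.0 = 27.30 t
  ZrO2: 3.880% × 500.0 = 19.40 t
  CaO: 9.866% × 500.0 = 49.33 t
  MgO: 32.78% × 500.0 = 163.9 t
  SiO2: 41.01% × 500.0 = 205.0 t
  B2O3: 7.004% × 500.0 = 35.02 t
Balance tally, oxide-wise, applying the batch weights above, relative to the basis at hand (delivered sums recover each target given rounding of the digits):
  TiO2: 27.57·0.9900 = 27.29 t (target 27.30 t)
  ZrO2: 28.94·0.6704 = 19.40 t (target 19.40 t)
  CaO: 86.05·0.5733 = 49.33 t (target 49.33 t)
  MgO: 310.9·0.3212 + 86.05·0.4167 + 58.74·0.4797 = 163.9 t (target 163.9 t)
  SiO2: 310.9·0.6289 + 28.94·0.3286 = 205.0 t (target 205.0 t)
  B2O3: 62.48·0.5605 = 35.02 t (target 35.02 t)
Consistency of the glass mass: total charge less LOI = 500.0 t (oxide target masses add up to 500.0 t; stated basis 500.0 t — gaps are rounding artifacts).
Whole-batch sum: Σ batch = 574.7 t; LOI removed, Σ of batch·LOI: 74.70 t; yield = glass ÷ total batch = 87.00%.

Batch per 500.0 t melt:
  talc: 310.9 t
  boric acid: 62.48 t
  doloma: 86.05 t
  ZrSiO4: 28.94 t
  TiO2: 27.57 t
  MgCO3: 58.74 t
Total batch = 574.7 t; LOI loss = 74.70 t; yield = 87.00%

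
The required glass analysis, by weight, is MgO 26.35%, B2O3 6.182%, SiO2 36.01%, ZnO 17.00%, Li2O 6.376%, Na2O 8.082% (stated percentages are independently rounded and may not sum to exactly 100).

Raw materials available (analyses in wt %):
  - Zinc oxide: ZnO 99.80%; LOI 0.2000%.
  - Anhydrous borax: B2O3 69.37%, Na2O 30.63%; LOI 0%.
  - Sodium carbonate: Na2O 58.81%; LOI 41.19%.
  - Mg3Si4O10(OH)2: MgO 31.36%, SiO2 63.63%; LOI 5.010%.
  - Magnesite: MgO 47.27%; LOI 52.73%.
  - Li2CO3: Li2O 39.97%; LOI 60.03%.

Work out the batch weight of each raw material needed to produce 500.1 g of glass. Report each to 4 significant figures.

All internal work keeps exact precision through the solve — working values are displayed rounded to 4 significant digits alongside each step; a single rounding completes every reported figure. Derived quantities are recomputed from the weighed amounts on 500.1 g of glass in exact precision (LOI, the six compositions, glass mass, yield, the totals) as set out in the problem or answer text.
The oxide mass targets at 500.1 g glass:
  MgO: 26.35% × 500.1 = 131.8 g
  B2O3: 6.182% × 500.1 = 30.92 g
  SiO2: 36.01% × 500.1 = 180.1 g
  ZnO: 17.00% × 500.1 = 85.02 g
  Li2O: 6.376% × 500.1 = 31.89 g
  Na2O: 8.082% × 500.1 = 40.42 g
Checking each oxide sum given the weights on record, under the basis named above (oxide sums agree with the targets up to rounding of the answer):
  MgO: 283.0·0.3136 + 91.01·0.4727 = 131.8 g (target 131.8 g)
  B2O3: 44.57·0.6937 = 30.92 g (target 30.92 g)
  SiO2: 283.0·0.6363 = 180.1 g (target 180.1 g)
  ZnO: 85.19·0.9980 = 85.02 g (target 85.02 g)
  Li2O: 79.78·0.3997 = 31.89 g (target 31.89 g)
  Na2O: 44.57·0.3063 + 45.51·0.5881 = 40.42 g (target 40.42 g)
The glass-mass cross-check: batch total minus LOI = 500.1 g (targets for the oxides total 500.1 g; versus the stated basis of 500.1 g — differing by rounding only).
Summing the batch: Σ batch = 629.1 g; LOI removed, Σ of batch·LOI: 129.0 g; yield, glass over the total, = 79.50%.

Batch per 500.1 g glass:
  Zinc oxide: 85.19 g
  Anhydrous borax: 44.57 g
  Sodium carbonate: 45.51 g
  Mg3Si4O10(OH)2: 283.0 g
  Magnesite: 91.01 g
  Li2CO3: 79.78 g
Total batch = 629.1 g; LOI loss = 129.0 g; yield = 79.50%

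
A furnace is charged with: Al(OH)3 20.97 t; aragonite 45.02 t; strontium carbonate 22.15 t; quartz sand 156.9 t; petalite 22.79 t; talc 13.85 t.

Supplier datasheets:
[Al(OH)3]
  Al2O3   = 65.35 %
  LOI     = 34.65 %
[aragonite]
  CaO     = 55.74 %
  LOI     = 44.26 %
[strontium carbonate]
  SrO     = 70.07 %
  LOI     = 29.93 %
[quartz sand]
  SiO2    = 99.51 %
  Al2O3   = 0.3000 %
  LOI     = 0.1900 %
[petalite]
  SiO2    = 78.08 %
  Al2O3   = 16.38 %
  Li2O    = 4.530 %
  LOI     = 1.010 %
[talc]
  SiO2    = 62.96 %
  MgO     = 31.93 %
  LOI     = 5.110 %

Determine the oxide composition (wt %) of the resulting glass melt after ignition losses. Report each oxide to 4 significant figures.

Glass mass = 246.6 t (batch 281.7 − LOI 35.06).
Composition: SrO 6.293%, SiO2 74.06%, MgO 1.793%, Al2O3 7.261%, CaO 10.18%, Li2O 0.4186%

All internal work maintains exact precision in all steps — mid-chain values are shown (rounded to four significant figures) as written. Each reported figure includes exactly one rounding. All derived quantities, including the yield, glass mass, totals, six oxide percentages, ignition loss, are carried starting from the weights on 246.6 t of glass in full precision, as set out in the problem or answer text.
Oxide-by-oxide delivered mass:
  SrO: 22.15·0.7007 = 15.52 t
  SiO2: 156.9·0.9951 + 22.79·0.7808 + 13.85·0.6296 = 182.6 t
  MgO: 13.85·0.3193 = 4.422 t
  Al2O3: 20.97·0.6535 + 156.9·0.003000 + 22.79·0.1638 = 17.91 t
  CaO: 45.02·0.5574 = 25.09 t
  Li2O: 22.79·0.04530 = 1.032 t
LOI: 20.97·0.3465 + 45.02·0.4426 + 22.15·0.2993 + 156.9·0.001900 + 22.79·0.01010 + 13.85·0.05110 = 35.06 t
Net of LOI, the glass mass = 281.7 − 35.06 = 246.6 t (consistent with Σ oxide mass)
oxide / glass × 100 gives the wt %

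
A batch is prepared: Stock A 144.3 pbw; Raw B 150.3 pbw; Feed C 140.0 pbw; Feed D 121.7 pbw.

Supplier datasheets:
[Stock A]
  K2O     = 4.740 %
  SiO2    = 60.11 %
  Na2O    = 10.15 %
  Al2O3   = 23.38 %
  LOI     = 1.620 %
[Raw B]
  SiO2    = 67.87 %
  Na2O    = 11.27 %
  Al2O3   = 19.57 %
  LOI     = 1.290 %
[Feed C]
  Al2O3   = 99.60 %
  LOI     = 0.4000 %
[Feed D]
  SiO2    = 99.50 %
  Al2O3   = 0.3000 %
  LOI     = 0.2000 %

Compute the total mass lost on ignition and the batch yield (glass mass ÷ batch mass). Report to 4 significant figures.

Every computation keeps exact precision throughout. The intermediate values are displayed rounded to 4 significant figures — every reported number takes just one rounding. All derived quantities are carried from the batch weights on 551.2 pbw of glass at full float precision (net glass mass, ignition loss, the four compositions, yield, the totals) as given in the problem or the answer.
Material-by-material LOI:
  Stock A: 144.3 × 0.01620 = 2.338 pbw
  Raw B: 150.3 × 0.01290 = 1.939 pbw
  Feed C: 140.0 × 0.004000 = 0.5600 pbw
  Feed D: 121.7 × 0.002000 = 0.2434 pbw
Total LOI = 5.080 pbw
Glass = batch − LOI = 556.3 − 5.080 = 551.2 pbw

LOI loss = 5.080 pbw; glass = 551.2 pbw; yield = 99.09%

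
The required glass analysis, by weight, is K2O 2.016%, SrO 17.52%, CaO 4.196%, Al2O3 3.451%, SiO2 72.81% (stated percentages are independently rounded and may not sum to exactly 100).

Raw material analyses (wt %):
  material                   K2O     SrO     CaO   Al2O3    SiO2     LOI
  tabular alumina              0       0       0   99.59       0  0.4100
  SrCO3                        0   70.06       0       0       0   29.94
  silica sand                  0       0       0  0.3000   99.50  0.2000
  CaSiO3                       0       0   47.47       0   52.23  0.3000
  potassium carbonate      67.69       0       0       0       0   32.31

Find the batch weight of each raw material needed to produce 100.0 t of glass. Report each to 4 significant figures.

Batch per 100.0 t glass:
  tabular alumina: 3.259 t
  SrCO3: 25.01 t
  silica sand: 68.54 t
  CaSiO3: 8.839 t
  potassium carbonate: 2.978 t
Total batch = 108.6 t; LOI loss = 8.627 t; yield = 92.06%

Every computation runs at exact precision at all times; values along the way are printed, rounded to 4 significant digits, on the page; a single rounding yields each reported value — derived quantities (glass mass, the five compositions, yield, the totals, LOI) are rebuilt starting from the weights on 100.0 t of glass in full precision, exactly as printed in the problem or answer text.
The oxide mass targets at 100.0 t glass:
  K2O: 2.016% × 100.0 = 2.016 t
  SrO: 17.52% × 100.0 = 17.52 t
  CaO: 4.196% × 100.0 = 4.196 t
  Al2O3: 3.451% × 100.0 = 3.451 t
  SiO2: 72.81% × 100.0 = 72.81 t
Oxide-by-oxide audit given the weights on record, against the basis in use (target by target, the sums agree net of answer rounding effects):
  K2O: 2.978·0.6769 = 2.016 t (target 2.016 t)
  SrO: 25.01·0.7006 = 17.52 t (target 17.52 t)
  CaO: 8.839·0.4747 = 4.196 t (target 4.196 t)
  Al2O3: 3.259·0.9959 + 68.54·0.003000 = 3.451 t (target 3.451 t)
  SiO2: 68.54·0.9950 + 8.839·0.5223 = 72.81 t (target 72.81 t)
Consistency of the glass mass: the batch minus its LOI: 100.0 t (the targets, summed, come to 99.99 t; stated basis 100.0 t — a pure rounding effect).
Total batch = Σ batch = 108.6 t; Σ batch·LOI gives LOI loss = 8.627 t; the yield ratio, glass ÷ batch: 92.06%.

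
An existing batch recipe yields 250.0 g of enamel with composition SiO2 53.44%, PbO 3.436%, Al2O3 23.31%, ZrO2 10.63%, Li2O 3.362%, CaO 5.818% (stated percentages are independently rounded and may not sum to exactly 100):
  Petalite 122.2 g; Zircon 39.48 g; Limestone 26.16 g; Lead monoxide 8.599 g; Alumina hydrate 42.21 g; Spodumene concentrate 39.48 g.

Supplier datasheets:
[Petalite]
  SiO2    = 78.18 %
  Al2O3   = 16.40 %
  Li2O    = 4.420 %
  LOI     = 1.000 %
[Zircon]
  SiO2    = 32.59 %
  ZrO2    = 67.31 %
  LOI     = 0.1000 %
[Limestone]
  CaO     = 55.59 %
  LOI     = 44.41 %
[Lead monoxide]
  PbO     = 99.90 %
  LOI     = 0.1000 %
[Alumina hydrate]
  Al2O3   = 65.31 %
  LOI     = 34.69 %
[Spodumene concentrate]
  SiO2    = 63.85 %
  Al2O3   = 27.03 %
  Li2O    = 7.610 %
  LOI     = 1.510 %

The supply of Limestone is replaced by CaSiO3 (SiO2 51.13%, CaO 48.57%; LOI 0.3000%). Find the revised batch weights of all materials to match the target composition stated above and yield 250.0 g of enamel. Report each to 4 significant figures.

Revised batch per 250.0 g enamel:
  Petalite: 84.93 g
  Zircon: 39.48 g
  CaSiO3: 29.95 g
  Lead monoxide: 8.599 g
  Alumina hydrate: 42.61 g
  Spodumene concentrate: 61.12 g
Total batch = 266.7 g; LOI loss = 16.69 g

The working math keeps full precision at every stage — values along the way appear, with 4-significant-figure rounding, as written; every reported value sees exactly one rounding; the derived quantities are recomputed at exact precision (totals, ignition loss, glass mass, the six compositions, yield) from the weighed amounts at 250.0 g of glass precisely as stated by the question or the answer.
The oxide mass targets at 250.0 g enamel:
  SiO2: 53.44% × 250.0 = 133.6 g
  PbO: 3.436% × 250.0 = 8.590 g
  Al2O3: 23.31% × 250.0 = 58.28 g
  ZrO2: 10.63% × 250.0 = 26.58 g
  Li2O: 3.362% × 250.0 = 8.405 g
  CaO: 5.818% × 250.0 = 14.54 g
Mass-balance tally per oxide from the weights as reported, against the basis in use (sums match the target masses up to rounding of the answer):
  SiO2: 84.93·0.7818 + 39.48·0.3259 + 29.95·0.5113 + 61.12·0.6385 = 133.6 g (target 133.6 g)
  PbO: 8.599·0.9990 = 8.590 g (target 8.590 g)
  Al2O3: 84.93·0.1640 + 42.61·0.6531 + 61.12·0.2703 = 58.28 g (target 58.28 g)
  ZrO2: 39.48·0.6731 = 26.57 g (target 26.58 g)
  Li2O: 84.93·0.04420 + 61.12·0.07610 = 8.405 g (target 8.405 g)
  CaO: 29.95·0.4857 = 14.55 g (target 14.54 g)
Glass mass check: net batch after ignition = 250.0 g (targets for the oxides total 250.0 g; against the stated basis, 250.0 g — rounding explains the deltas).
Batch grand total — Σ batch = 266.7 g; ignition loss, Σ(batch × LOI) = 16.69 g; yield, glass over the total, = 93.74%.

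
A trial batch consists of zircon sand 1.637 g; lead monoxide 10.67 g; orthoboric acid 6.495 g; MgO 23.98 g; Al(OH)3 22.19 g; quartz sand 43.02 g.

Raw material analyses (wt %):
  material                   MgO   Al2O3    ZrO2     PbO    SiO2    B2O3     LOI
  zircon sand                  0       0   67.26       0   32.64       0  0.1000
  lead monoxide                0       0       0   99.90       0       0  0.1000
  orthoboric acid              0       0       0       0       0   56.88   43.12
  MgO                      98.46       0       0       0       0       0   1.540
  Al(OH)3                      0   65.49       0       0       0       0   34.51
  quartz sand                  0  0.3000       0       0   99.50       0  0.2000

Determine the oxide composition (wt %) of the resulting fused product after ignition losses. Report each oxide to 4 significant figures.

Glass mass = 97.07 g (batch 108.0 − LOI 10.93).
Composition: MgO 24.32%, Al2O3 15.10%, ZrO2 1.134%, PbO 10.98%, SiO2 44.65%, B2O3 3.806%

All internal work holds full float precision end to end; working values are displayed, rounded to 4 significant digits, as written; every reported result is rounded just once — derived quantities are re-derived using the weight values per 97.07 g of glass in full precision (net glass mass, yield, totals, six oxide percentages, LOI), as they appear in problem or answer.
Per-oxide mass from batch:
  MgO: 23.98·0.9846 = 23.61 g
  Al2O3: 22.19·0.6549 + 43.02·0.003000 = 14.66 g
  ZrO2: 1.637·0.6726 = 1.101 g
  PbO: 10.67·0.9990 = 10.66 g
  SiO2: 1.637·0.3264 + 43.02·0.9950 = 43.34 g
  B2O3: 6.495·0.5688 = 3.694 g
LOI: 1.637·0.001000 + 10.67·0.001000 + 6.495·0.4312 + 23.98·0.01540 + 22.19·0.3451 + 43.02·0.002000 = 10.93 g
batch − LOI leaves glass = 108.0 − 10.93 = 97.07 g (= the summed oxide contributions)
each wt % is 100 × oxide ÷ glass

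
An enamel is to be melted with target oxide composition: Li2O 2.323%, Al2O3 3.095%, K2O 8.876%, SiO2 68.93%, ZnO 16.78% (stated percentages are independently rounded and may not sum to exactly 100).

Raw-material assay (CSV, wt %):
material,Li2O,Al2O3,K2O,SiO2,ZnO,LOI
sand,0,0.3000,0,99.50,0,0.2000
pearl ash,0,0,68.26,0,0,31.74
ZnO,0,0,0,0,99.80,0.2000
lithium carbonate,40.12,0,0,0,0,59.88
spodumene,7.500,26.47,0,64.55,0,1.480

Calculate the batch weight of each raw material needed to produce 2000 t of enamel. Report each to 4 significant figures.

In-progress results are displayed (rounded to 4 significant digits) between the steps — the working math carries exact precision all the way through — each reported number takes exactly one rounding; the derived quantities, including net glass mass, yield, ignition loss, the totals, five oxide percentages, are re-derived starting from the weights on 2000 t of glass at full float precision exactly as printed in question or answer.
Per-oxide target masses for 2000 t enamel:
  Li2O: 2.323% × 2000 = 46.46 t
  Al2O3: 3.095% × 2000 = 61.90 t
  K2O: 8.876% × 2000 = 177.5 t
  SiO2: 68.93% × 2000 = 1379 t
  ZnO: 16.78% × 2000 = 335.6 t
A balance pass over the oxides, using the reported weights, on the stated basis (sums match the target masses modulo rounding of the values):
  Li2O: 74.72·0.4012 + 219.8·0.07500 = 46.46 t (target 46.46 t)
  Al2O3: 1243·0.003000 + 219.8·0.2647 = 61.91 t (target 61.90 t)
  K2O: 260.1·0.6826 = 177.5 t (target 177.5 t)
  SiO2: 1243·0.9950 + 219.8·0.6455 = 1379 t (target 1379 t)
  ZnO: 336.3·0.9980 = 335.6 t (target 335.6 t)
Glass-mass closure: total batch − LOI = 2000 t (the targets, summed, come to 2000 t; basis as stated: 2000 t — deltas are rounding alone).
Batch grand total — Σ batch = 2134 t; LOI loss = Σ batch·LOI = 133.7 t; yield: glass divided by total = 93.73%.

Batch per 2000 t enamel:
  sand: 1243 t
  pearl ash: 260.1 t
  ZnO: 336.3 t
  lithium carbonate: 74.72 t
  spodumene: 219.8 t
Total batch = 2134 t; LOI loss = 133.7 t; yield = 93.73%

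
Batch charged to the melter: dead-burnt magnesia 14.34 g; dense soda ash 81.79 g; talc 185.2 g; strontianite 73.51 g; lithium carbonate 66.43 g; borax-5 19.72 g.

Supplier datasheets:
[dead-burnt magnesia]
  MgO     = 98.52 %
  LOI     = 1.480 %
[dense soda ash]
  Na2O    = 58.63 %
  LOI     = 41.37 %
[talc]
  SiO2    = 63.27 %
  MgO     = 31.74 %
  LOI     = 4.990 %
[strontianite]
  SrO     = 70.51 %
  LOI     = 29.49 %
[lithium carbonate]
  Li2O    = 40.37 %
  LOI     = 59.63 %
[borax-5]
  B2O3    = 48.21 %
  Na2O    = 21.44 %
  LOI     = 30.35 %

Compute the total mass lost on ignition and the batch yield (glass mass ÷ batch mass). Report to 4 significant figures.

Exact precision is carried in all steps. Values along the way appear, rounded to four significant figures, at each printed step. Each reported number undergoes a single rounding; all derived quantities, including the six compositions, the yield, totals, LOI, glass mass, are rebuilt from the weighed amounts for 330.4 g of glass at exact precision exactly as printed in question or answer.
Loss on ignition, line by line:
  dead-burnt magnesia: 14.34 × 0.01480 = 0.2122 g
  dense soda ash: 81.79 × 0.4137 = 33.84 g
  talc: 185.2 × 0.04990 = 9.241 g
  strontianite: 73.51 × 0.2949 = 21.68 g
  lithium carbonate: 66.43 × 0.5963 = 39.61 g
  borax-5: 19.72 × 0.3035 = 5.985 g
Total LOI = 110.6 g
Glass = batch − LOI = 441.0 − 110.6 = 330.4 g

LOI loss = 110.6 g; glass = 330.4 g; yield = 74.93%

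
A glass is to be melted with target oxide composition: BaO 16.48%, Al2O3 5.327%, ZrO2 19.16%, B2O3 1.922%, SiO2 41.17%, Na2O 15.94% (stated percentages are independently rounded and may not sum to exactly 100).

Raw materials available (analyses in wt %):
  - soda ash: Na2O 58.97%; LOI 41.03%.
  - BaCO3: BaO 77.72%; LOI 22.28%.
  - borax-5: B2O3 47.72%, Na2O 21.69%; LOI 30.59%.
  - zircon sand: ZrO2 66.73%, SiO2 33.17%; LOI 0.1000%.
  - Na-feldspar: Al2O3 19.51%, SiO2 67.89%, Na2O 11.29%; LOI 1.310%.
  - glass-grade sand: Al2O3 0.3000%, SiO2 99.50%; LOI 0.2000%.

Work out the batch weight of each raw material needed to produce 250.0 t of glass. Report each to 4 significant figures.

Batch per 250.0 t glass:
  soda ash: 50.90 t
  BaCO3: 53.01 t
  borax-5: 10.07 t
  zircon sand: 71.78 t
  Na-feldspar: 67.75 t
  glass-grade sand: 33.29 t
Total batch = 286.8 t; LOI loss = 36.80 t; yield = 87.17%

All arithmetic holds full float precision all the way through. Mid-chain values are shown rounded to 4 significant digits within the worked lines. A single rounding produces each reported number; derived quantities are computed using the weight values per 250.0 t of glass at full float precision (yield, the totals, LOI, six oxide percentages, glass mass) as quoted within question or answer.
Per-oxide target masses for 250.0 t glass:
  BaO: 16.48% × 250.0 = 41.20 t
  Al2O3: 5.327% × 250.0 = 13.32 t
  ZrO2: 19.16% × 250.0 = 47.90 t
  B2O3: 1.922% × 250.0 = 4.805 t
  SiO2: 41.17% × 250.0 = 102.9 t
  Na2O: 15.94% × 250.0 = 39.85 t
Checking each oxide sum given the weights on record, for the quoted basis mass (sum by sum, the targets are met exact up to rounding of places):
  BaO: 53.01·0.7772 = 41.20 t (target 41.20 t)
  Al2O3: 67.75·0.1951 + 33.29·0.003000 = 13.32 t (target 13.32 t)
  ZrO2: 71.78·0.6673 = 47.90 t (target 47.90 t)
  B2O3: 10.07·0.4772 = 4.805 t (target 4.805 t)
  SiO2: 71.78·0.3317 + 67.75·0.6789 + 33.29·0.9950 = 102.9 t (target 102.9 t)
  Na2O: 50.90·0.5897 + 10.07·0.2169 + 67.75·0.1129 = 39.85 t (target 39.85 t)
Glass-mass bookkeeping: Σ batch − LOI loss = 250.0 t (the Σ of target masses is 250.0 t; with the basis standing at 250.0 t — differing by rounding only).
Whole-batch sum: Σ batch = 286.8 t; LOI loss = Σ batch·LOI = 36.80 t; yield, glass over the total, = 87.17%.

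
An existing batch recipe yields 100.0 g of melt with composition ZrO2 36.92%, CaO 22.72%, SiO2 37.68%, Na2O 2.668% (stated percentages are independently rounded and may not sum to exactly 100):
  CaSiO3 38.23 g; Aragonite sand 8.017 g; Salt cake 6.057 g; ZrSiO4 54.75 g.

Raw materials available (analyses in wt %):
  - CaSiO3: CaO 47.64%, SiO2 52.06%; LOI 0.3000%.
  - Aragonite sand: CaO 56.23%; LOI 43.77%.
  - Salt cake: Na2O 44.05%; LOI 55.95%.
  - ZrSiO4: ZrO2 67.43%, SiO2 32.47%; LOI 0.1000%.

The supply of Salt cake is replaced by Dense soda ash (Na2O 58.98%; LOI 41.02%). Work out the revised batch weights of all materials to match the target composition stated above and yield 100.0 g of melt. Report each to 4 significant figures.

Revised batch per 100.0 g melt:
  CaSiO3: 38.23 g
  Aragonite sand: 8.017 g
  Dense soda ash: 4.524 g
  ZrSiO4: 54.75 g
Total batch = 105.5 g; LOI loss = 5.534 g

The intermediate values are printed, rounded to four significant digits, within the worked lines; each numeric step runs at full precision at all times; a single rounding completes every reported number; all derived quantities, including net glass mass, yield, four oxide percentages, the totals, ignition loss, are rebuilt starting from the weights on 100.0 g of glass at full float precision, as they appear in question or answer.
Oxide mass targets, per 100.0 g melt:
  ZrO2: 36.92% × 100.0 = 36.92 g
  CaO: 22.72% × 100.0 = 22.72 g
  SiO2: 37.68% × 100.0 = 37.68 g
  Na2O: 2.668% × 100.0 = 2.668 g
Oxide-by-oxide audit working from each reported weight, on the stated basis (delivered sums recover each target once rounding is allowed for):
  ZrO2: 54.75·0.6743 = 36.92 g (target 36.92 g)
  CaO: 38.23·0.4764 + 8.017·0.5623 = 22.72 g (target 22.72 g)
  SiO2: 38.23·0.5206 + 54.75·0.3247 = 37.68 g (target 37.68 g)
  Na2O: 4.524·0.5898 = 2.668 g (target 2.668 g)
Glass mass check: net batch after ignition = 99.99 g (the targets, summed, come to 99.99 g; with the basis standing at 100.0 g — a pure rounding effect).
Whole-batch sum: Σ batch = 105.5 g; LOI loss = Σ batch·LOI = 5.534 g; yield = glass ÷ total batch = 94.76%.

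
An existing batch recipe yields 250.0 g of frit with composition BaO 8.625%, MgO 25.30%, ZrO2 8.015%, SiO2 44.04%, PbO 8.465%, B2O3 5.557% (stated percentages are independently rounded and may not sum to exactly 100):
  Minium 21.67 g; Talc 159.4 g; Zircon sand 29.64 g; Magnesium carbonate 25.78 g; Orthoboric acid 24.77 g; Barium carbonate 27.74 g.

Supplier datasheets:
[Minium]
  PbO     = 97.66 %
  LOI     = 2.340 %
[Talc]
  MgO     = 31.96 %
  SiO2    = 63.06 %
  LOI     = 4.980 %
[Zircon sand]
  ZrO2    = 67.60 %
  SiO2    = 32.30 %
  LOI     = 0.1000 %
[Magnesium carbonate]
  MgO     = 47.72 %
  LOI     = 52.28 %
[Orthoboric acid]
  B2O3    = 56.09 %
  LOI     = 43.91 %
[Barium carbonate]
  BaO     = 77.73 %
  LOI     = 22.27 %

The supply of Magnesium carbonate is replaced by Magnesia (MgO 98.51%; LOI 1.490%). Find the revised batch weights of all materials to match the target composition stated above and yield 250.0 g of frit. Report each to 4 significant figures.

The whole derivation runs at full precision from first step to last; in-progress results are printed rounded to four significant digits in the printout. Every reported figure is rounded once only; the derived quantities (six oxide percentages, the totals, LOI, glass mass, the yield) are computed in full float precision from the batch weights for 250.0 g of glass, as given in problem or answer.
The oxide mass targets at 250.0 g frit:
  BaO: 8.625% × 250.0 = 21.56 g
  MgO: 25.30% × 250.0 = 63.25 g
  ZrO2: 8.015% × 250.0 = 20.04 g
  SiO2: 44.04% × 250.0 = 110.1 g
  PbO: 8.465% × 250.0 = 21.16 g
  B2O3: 5.557% × 250.0 = 13.89 g
Per-oxide balance check with the batch weights as given, relative to the basis at hand (summed amounts equal target values once rounding is allowed for):
  BaO: 27.74·0.7773 = 21.56 g (target 21.56 g)
  MgO: 159.4·0.3196 + 12.49·0.9851 = 63.25 g (target 63.25 g)
  ZrO2: 29.64·0.6760 = 20.04 g (target 20.04 g)
  SiO2: 159.4·0.6306 + 29.64·0.3230 = 110.1 g (target 110.1 g)
  PbO: 21.67·0.9766 = 21.16 g (target 21.16 g)
  B2O3: 24.77·0.5609 = 13.89 g (target 13.89 g)
Glass mass check: whole batch net of LOI = 250.0 g (the targets, summed, come to 250.0 g; basis as stated: 250.0 g — deltas are rounding alone).
Batch grand total — Σ batch = 275.7 g; LOI loss = Σ batch·LOI = 25.72 g; yield = glass ÷ total batch = 90.67%.

Revised batch per 250.0 g frit:
  Minium: 21.67 g
  Talc: 159.4 g
  Zircon sand: 29.64 g
  Magnesia: 12.49 g
  Orthoboric acid: 24.77 g
  Barium carbonate: 27.74 g
Total batch = 275.7 g; LOI loss = 25.72 g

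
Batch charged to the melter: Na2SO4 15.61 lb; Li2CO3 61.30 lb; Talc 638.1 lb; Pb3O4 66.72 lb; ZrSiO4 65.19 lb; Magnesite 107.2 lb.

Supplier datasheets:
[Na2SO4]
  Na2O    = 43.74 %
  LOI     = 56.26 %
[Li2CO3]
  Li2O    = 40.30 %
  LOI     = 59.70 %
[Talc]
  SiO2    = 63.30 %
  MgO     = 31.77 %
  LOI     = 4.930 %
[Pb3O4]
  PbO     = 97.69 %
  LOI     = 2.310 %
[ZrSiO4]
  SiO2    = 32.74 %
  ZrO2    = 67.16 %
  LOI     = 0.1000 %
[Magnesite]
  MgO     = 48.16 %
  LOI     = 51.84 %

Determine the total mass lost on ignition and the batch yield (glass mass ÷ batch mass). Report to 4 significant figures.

LOI loss = 134.0 lb; glass = 820.1 lb; yield = 85.95%

The whole derivation holds exact precision through every step; intermediates are rounded to four significant figures as shown. Each reported number receives exactly one rounding — all derived quantities are rebuilt from the batch weights per 820.1 lb of glass at full float precision (six oxide percentages, LOI, net glass mass, the totals, yield) as quoted within the problem or answer text.
Ignition loss by material:
  Na2SO4: 15.61 × 0.5626 = 8.782 lb
  Li2CO3: 61.30 × 0.5970 = 36.60 lb
  Talc: 638.1 × 0.04930 = 31.46 lb
  Pb3O4: 66.72 × 0.02310 = 1.541 lb
  ZrSiO4: 65.19 × 0.001000 = 0.06519 lb
  Magnesite: 107.2 × 0.5184 = 55.57 lb
Total LOI = 134.0 lb
Glass = batch − LOI = 954.1 − 134.0 = 820.1 lb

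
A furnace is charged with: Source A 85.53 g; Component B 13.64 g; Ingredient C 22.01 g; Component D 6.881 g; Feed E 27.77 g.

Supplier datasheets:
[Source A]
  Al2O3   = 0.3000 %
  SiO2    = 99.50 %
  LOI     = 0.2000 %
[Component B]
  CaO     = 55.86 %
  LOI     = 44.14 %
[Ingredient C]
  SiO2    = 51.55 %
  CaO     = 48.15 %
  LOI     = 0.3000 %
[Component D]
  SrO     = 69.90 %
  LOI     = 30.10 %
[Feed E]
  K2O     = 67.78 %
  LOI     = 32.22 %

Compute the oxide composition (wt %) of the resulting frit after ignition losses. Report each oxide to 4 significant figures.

Intermediates are shown, rounded to 4 significant figures, at each printed step — the whole derivation maintains full precision all the way through — a single rounding finalizes every reported value; all derived quantities (five oxide percentages, ignition loss, the totals, yield, glass mass) are carried starting from the weights for 138.6 g of glass at full float precision exactly as shown in problem or answer.
Per-oxide mass from batch:
  Al2O3: 85.53·0.003000 = 0.2566 g
  SiO2: 85.53·0.9950 + 22.01·0.5155 = 96.45 g
  K2O: 27.77·0.6778 = 18.82 g
  SrO: 6.881·0.6990 = 4.810 g
  CaO: 13.64·0.5586 + 22.01·0.4815 = 18.22 g
LOI: 85.53·0.002000 + 13.64·0.4414 + 22.01·0.003000 + 6.881·0.3010 + 27.77·0.3222 = 17.28 g
Resulting glass, batch − LOI: 155.8 − 17.28 = 138.6 g (equal to the oxide-mass sum)
each wt % is 100 × oxide ÷ glass

Glass mass = 138.6 g (batch 155.8 − LOI 17.28).
Composition: Al2O3 0.1852%, SiO2 69.61%, K2O 13.58%, SrO 3.471%, CaO 13.15%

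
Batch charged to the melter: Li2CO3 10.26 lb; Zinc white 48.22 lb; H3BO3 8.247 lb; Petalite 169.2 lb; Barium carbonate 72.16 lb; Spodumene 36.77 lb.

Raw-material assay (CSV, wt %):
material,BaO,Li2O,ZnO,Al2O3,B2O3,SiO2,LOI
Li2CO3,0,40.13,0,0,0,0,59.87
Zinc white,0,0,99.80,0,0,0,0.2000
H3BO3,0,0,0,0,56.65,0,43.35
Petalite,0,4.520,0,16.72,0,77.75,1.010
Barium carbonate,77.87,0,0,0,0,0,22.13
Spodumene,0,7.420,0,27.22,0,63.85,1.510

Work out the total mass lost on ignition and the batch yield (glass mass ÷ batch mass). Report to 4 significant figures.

LOI loss = 28.05 lb; glass = 316.8 lb; yield = 91.87%

All internal work maintains full precision in every operation — rounding to four significant digits applies to each intermediate as displayed. Exactly one rounding is applied to every reported result; derived quantities are carried at full float precision (six oxide percentages, the yield, glass mass, totals, LOI) from the weighed amounts per 316.8 lb of glass as they appear in problem or answer.
LOI of each material in turn:
  Li2CO3: 10.26 × 0.5987 = 6.143 lb
  Zinc white: 48.22 × 0.002000 = 0.09644 lb
  H3BO3: 8.247 × 0.4335 = 3.575 lb
  Petalite: 169.2 × 0.01010 = 1.709 lb
  Barium carbonate: 72.16 × 0.2213 = 15.97 lb
  Spodumene: 36.77 × 0.01510 = 0.5552 lb
Total LOI = 28.05 lb
Glass = batch − LOI = 344.9 − 28.05 = 316.8 lb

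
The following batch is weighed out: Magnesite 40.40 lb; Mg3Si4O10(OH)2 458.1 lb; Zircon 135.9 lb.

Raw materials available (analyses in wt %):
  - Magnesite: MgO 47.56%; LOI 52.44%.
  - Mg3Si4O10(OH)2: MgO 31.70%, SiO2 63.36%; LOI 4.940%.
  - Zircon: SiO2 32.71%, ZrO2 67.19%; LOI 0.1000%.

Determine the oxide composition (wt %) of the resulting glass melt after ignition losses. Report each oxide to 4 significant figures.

Glass mass = 590.4 lb (batch 634.4 − LOI 43.95).
Composition: MgO 27.85%, SiO2 56.69%, ZrO2 15.46%

In-progress results are displayed rounded to 4 significant digits alongside each step. Each numeric step holds exact precision end to end; every reported number carries a single rounding — derived quantities (totals, the three compositions, net glass mass, yield, LOI) are recomputed from the batch weights per 590.4 lb of glass at exact precision precisely as stated by question or answer.
Oxide masses out of the charge:
  MgO: 40.40·0.4756 + 458.1·0.3170 = 164.4 lb
  SiO2: 458.1·0.6336 + 135.9·0.3271 = 334.7 lb
  ZrO2: 135.9·0.6719 = 91.31 lb
LOI: 40.40·0.5244 + 458.1·0.04940 + 135.9·0.001000 = 43.95 lb
batch − LOI leaves glass = 634.4 − 43.95 = 590.4 lb (= Σ oxide masses)
each oxide over glass, ×100, is wt %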